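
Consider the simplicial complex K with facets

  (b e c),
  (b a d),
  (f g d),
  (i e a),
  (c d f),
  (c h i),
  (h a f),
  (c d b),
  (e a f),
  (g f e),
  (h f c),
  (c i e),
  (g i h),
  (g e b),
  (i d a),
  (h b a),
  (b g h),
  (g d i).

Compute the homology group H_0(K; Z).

Take the total order a < b < c < d < e < f < g < h < i on the vertex set. Then K (dimension 2) consists of the simplices:

  0-simplices (9): a, b, c, d, e, f, g, h, i
  1-simplices (27): ab, ad, ae, af, ah, ai, bc, bd, be, bg, bh, cd, ce, cf, ch, ci, df, dg, di, ef, eg, ei, fg, fh, gh, gi, hi
  2-simplices (18): abd, abh, adi, aef, aei, afh, bcd, bce, beg, bgh, cdf, cei, cfh, chi, dfg, dgi, efg, ghi

giving chain groups C_0 ≅ Z^9, C_1 ≅ Z^27, C_2 ≅ Z^18.

The boundary map ∂_1: C_1 → C_0 sends each edge [p,q] (with p < q) to q − p.
The 9×27 boundary matrix has rank 8 and Smith normal form diag(1,1,1,1,1,1,1,1).

Boundary ∂_2: C_2 → C_1 acts by ∂[p,q,r] = [q,r] − [p,r] + [p,q]. For instance
  ∂dfg = fg − dg + df,
  ∂abd = bd − ad + ab.
This gives a 27×18 integer matrix of rank 17; reducing to Smith normal form yields diagonal entries (1,1,1,1,1,1,1,1,1,1,1,1,1,1,1,1,1).

Now H_k = ker ∂_k / im ∂_{k+1}, so:

  H_0: rank C_0 − rank ∂_1 = 9 − 8 = 1, and the invariant factors of ∂_1 are all 1, so H_0 = Z.

(K is a triangulation of the torus T^2.)

H_0 = Z.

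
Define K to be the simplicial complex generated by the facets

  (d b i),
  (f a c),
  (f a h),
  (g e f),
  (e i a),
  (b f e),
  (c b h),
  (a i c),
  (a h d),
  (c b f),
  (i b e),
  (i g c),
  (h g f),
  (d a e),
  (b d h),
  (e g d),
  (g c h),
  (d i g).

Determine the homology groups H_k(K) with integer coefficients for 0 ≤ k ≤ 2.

Order the vertices as a < b < c < d < e < f < g < h < i. Listing each simplex with vertices in this order, K has dimension 2 with simplices:

  0-simplices (9): a, b, c, d, e, f, g, h, i
  1-simplices (27): ac, ad, ae, af, ah, ai, bc, bd, be, bf, bh, bi, cf, cg, ch, ci, de, dg, dh, di, ef, eg, ei, fg, fh, gh, gi
  2-simplices (18): acf, aci, ade, adh, aei, afh, bcf, bch, bdh, bdi, bef, bei, cgh, cgi, deg, dgi, efg, fgh

so the chain groups are C_0 ≅ Z^9, C_1 ≅ Z^27, C_2 ≅ Z^18.

The boundary map ∂_1: C_1 → C_0 maps an edge to its endpoints' difference, ∂[p,q] = q − p. For instance
  ∂bi = i − b.
This gives a 9×27 integer matrix of rank 8; reducing to Smith normal form yields diagonal entries (1,1,1,1,1,1,1,1).

The boundary map ∂_2: C_2 → C_1 sends each 2-simplex [p,q,r] to [q,r] − [p,r] + [p,q]. For instance
  ∂efg = fg − eg + ef,
  ∂bdi = di − bi + bd.
The resulting 27×18 matrix has rank 18, and its Smith normal form has invariant factors (1,1,1,1,1,1,1,1,1,1,1,1,1,1,1,1,1,2).

Now H_k = ker ∂_k / im ∂_{k+1}, so:

  H_0: rank C_0 − rank ∂_1 = 9 − 8 = 1, and the invariant factors of ∂_1 are all 1, so H_0 = Z.
  H_1: rank ker ∂_1 − rank ∂_2 = (27 − 8) − 18 = 1, and ∂_2 has invariant factor 2 > 1, so H_1 = Z ⊕ Z/2.
  H_2: rank ker ∂_2 − rank ∂_3 = (18 − 18) − 0 = 0, and there is no ∂_3, so H_2 = 0.

H_0 ≅ Z,  H_1 ≅ Z ⊕ Z/2,  H_2 = 0.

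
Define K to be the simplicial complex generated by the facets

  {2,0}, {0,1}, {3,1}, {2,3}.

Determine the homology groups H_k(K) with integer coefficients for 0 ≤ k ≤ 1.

We work with the vertex ordering 0 < 1 < 2 < 3. The simplices of K, each written with vertices in increasing order, are:

  0-simplices (4): [0], [1], [2], [3]
  1-simplices (4): [0,1], [0,2], [1,3], [2,3]

so the chain groups are C_0 ≅ Z^4, C_1 ≅ Z^4.

Boundary ∂_1: C_1 → C_0 sends each edge [p,q] (with p < q) to q − p. For instance
  ∂[0,2] = [2] − [0].
This gives a 4×4 integer matrix of rank 3; reducing to Smith normal form yields diagonal entries (1,1,1).

Computing H_k = (kernel of ∂_k) / (image of ∂_{k+1}):

  H_0: rank C_0 − rank ∂_1 = 4 − 3 = 1, and the invariant factors of ∂_1 are all 1, so H_0 = Z.
  H_1: rank ker ∂_1 − rank ∂_2 = (4 − 3) − 0 = 1, and there is no ∂_2, so H_1 = Z.

As a check, the Euler characteristic is 4 − 4 = 0, which agrees with 1 − 1 = 0.

H_0 ≅ Z,  H_1 ≅ Z.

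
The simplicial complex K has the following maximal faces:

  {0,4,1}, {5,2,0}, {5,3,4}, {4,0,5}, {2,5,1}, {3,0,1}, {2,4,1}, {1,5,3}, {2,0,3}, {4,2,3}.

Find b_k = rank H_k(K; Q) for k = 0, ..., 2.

b_0 = 1, b_1 = 0, b_2 = 0.

K has 6 vertices, 15 edges, 10 triangles.
rank ∂_0 = 0, rank ∂_1 = 5 ⇒ b_0 = 6 − 0 − 5 = 1; all invariant factors of ∂_1 are 1 so no torsion. So H_0 = Z.
rank ∂_1 = 5, rank ∂_2 = 10 ⇒ b_1 = 15 − 5 − 10 = 0; ∂_2 has invariant factor(s) [2] giving torsion. So H_1 = Z/2Z.
rank ∂_2 = 10, rank ∂_3 = 0 ⇒ b_2 = 10 − 10 − 0 = 0. So H_2 = 0.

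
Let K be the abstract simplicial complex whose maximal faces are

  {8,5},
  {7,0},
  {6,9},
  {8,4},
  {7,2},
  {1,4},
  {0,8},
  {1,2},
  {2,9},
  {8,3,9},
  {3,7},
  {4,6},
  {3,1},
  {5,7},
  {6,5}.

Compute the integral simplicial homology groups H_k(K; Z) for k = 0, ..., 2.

H_0 ≅ Z,  H_1 ≅ Z^7,  H_2 = 0.

Order the vertices as 0 < 1 < 2 < 3 < 4 < 5 < 6 < 7 < 8 < 9. Listing each simplex with vertices in this order, K has dimension 2 with simplices:

  0-simplices (10): [0], [1], [2], [3], [4], [5], [6], [7], [8], [9]
  1-simplices (17): [0,7], [0,8], [1,2], [1,3], [1,4], [2,7], [2,9], [3,7], [3,8], [3,9], [4,6], [4,8], [5,6], [5,7], [5,8], [6,9], [8,9]
  2-simplices (1): [3,8,9]

Hence C_0 ≅ Z^10, C_1 ≅ Z^17, C_2 ≅ Z^1.

∂_1: C_1 → C_0 is given by ∂[p,q] = [q] − [p].
This gives a 10×17 integer matrix of rank 9; reducing to Smith normal form yields diagonal entries (1,1,1,1,1,1,1,1,1).

The boundary map ∂_2: C_2 → C_1 acts by ∂[p,q,r] = [q,r] − [p,r] + [p,q]. For instance
  ∂[3,8,9] = [8,9] − [3,9] + [3,8].
The resulting 17×1 matrix has rank 1, and its Smith normal form has invariant factors (1).

Now H_k = ker ∂_k / im ∂_{k+1}, so:

  H_0: rank C_0 − rank ∂_1 = 10 − 9 = 1, and the invariant factors of ∂_1 are all 1, so H_0 = Z.
  H_1: rank ker ∂_1 − rank ∂_2 = (17 − 9) − 1 = 7, and the invariant factors of ∂_2 are all 1, so H_1 = Z^7.
  H_2: rank ker ∂_2 − rank ∂_3 = (1 − 1) − 0 = 0, and there is no ∂_3, so H_2 = 0.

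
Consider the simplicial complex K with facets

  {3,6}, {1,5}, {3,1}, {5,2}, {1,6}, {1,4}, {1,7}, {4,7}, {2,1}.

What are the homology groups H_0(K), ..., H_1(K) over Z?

Take the total order 1 < 2 < 3 < 4 < 5 < 6 < 7 on the vertex set. Then K (dimension 1) consists of the simplices:

  0-simplices (7): [1], [2], [3], [4], [5], [6], [7]
  1-simplices (9): [1,2], [1,3], [1,4], [1,5], [1,6], [1,7], [2,5], [3,6], [4,7]

so the chain groups are C_0 ≅ Z^7, C_1 ≅ Z^9.

The boundary map ∂_1: C_1 → C_0 maps an edge to its endpoints' difference, ∂[p,q] = q − p.
This gives a 7×9 integer matrix of rank 6; reducing to Smith normal form yields diagonal entries (1,1,1,1,1,1).

Reading off H_k = ker ∂_k / im ∂_{k+1}:

  H_0: rank C_0 − rank ∂_1 = 7 − 6 = 1, and the invariant factors of ∂_1 are all 1, so H_0 ≅ Z.
  H_1: rank ker ∂_1 − rank ∂_2 = (9 − 6) − 0 = 3, and there is no ∂_2, so H_1 ≅ Z^3.

H_0 ≅ Z,  H_1 ≅ Z^3.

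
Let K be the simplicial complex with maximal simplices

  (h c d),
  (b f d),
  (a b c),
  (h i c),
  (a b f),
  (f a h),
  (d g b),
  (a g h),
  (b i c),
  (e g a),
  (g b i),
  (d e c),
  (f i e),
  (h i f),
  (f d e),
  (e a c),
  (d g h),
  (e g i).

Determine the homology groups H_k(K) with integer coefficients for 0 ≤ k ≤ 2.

H_0 = Z,  H_1 = Z^2,  H_2 = Z.

Order the vertices as a < b < c < d < e < f < g < h < i. Listing each simplex with vertices in this order, K has dimension 2 with simplices:

  0-simplices (9): a, b, c, d, e, f, g, h, i
  1-simplices (27): ab, ac, ae, af, ag, ah, bc, bd, bf, bg, bi, cd, ce, ch, ci, de, df, dg, dh, ef, eg, ei, fh, fi, gh, gi, hi
  2-simplices (18): abc, abf, ace, aeg, afh, agh, bci, bdf, bdg, bgi, cde, cdh, chi, def, dgh, efi, egi, fhi

Hence C_0 ≅ Z^9, C_1 ≅ Z^27, C_2 ≅ Z^18.

The boundary map ∂_1: C_1 → C_0 maps an edge to its endpoints' difference, ∂[p,q] = q − p. For instance
  ∂ei = i − e.
As a 9×27 matrix over Z this has rank 8, with invariant factors (1,1,1,1,1,1,1,1).

The boundary map ∂_2: C_2 → C_1 maps a triangle to the signed sum of its edges. For instance
  ∂bgi = gi − bi + bg,
  ∂def = ef − df + de.
The resulting 27×18 matrix has rank 17, and its Smith normal form has invariant factors (1,1,1,1,1,1,1,1,1,1,1,1,1,1,1,1,1).

Now H_k = ker ∂_k / im ∂_{k+1}, so:

  H_0: rank C_0 − rank ∂_1 = 9 − 8 = 1, and the invariant factors of ∂_1 are all 1, so H_0 = Z.
  H_1: rank ker ∂_1 − rank ∂_2 = (27 − 8) − 17 = 2, and the invariant factors of ∂_2 are all 1, so H_1 = Z^2.
  H_2: rank ker ∂_2 − rank ∂_3 = (18 − 17) − 0 = 1, and there is no ∂_3, so H_2 = Z.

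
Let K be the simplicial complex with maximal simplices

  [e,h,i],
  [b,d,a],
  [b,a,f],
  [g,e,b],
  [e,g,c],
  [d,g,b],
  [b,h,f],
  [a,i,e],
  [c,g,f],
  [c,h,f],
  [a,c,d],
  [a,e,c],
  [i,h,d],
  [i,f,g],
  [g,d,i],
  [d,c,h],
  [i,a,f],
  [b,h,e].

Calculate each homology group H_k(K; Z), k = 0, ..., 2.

K has 9 vertices, 27 edges, 18 triangles.
rank ∂_0 = 0, rank ∂_1 = 8 ⇒ b_0 = 9 − 0 − 8 = 1; all invariant factors of ∂_1 are 1 so no torsion. So H_0 = Z.
rank ∂_1 = 8, rank ∂_2 = 17 ⇒ b_1 = 27 − 8 − 17 = 2; all invariant factors of ∂_2 are 1 so no torsion. So H_1 = Z^2.
rank ∂_2 = 17, rank ∂_3 = 0 ⇒ b_2 = 18 − 17 − 0 = 1. So H_2 = Z.

H_0 ≅ Z,  H_1 ≅ Z^2,  H_2 ≅ Z.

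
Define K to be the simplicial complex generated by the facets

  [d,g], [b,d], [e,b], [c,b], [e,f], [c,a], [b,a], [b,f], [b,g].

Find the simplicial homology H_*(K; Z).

Order the vertices as a < b < c < d < e < f < g. Listing each simplex with vertices in this order, K has dimension 1 with simplices:

  0-simplices (7): a, b, c, d, e, f, g
  1-simplices (9): ab, ac, bc, bd, be, bf, bg, dg, ef

giving chain groups C_0 ≅ Z^7, C_1 ≅ Z^9.

Boundary ∂_1: C_1 → C_0 maps an edge to its endpoints' difference, ∂[p,q] = q − p. For instance
  ∂ef = f − e.
The 7×9 boundary matrix has rank 6 and Smith normal form diag(1,1,1,1,1,1).

Computing H_k = (kernel of ∂_k) / (image of ∂_{k+1}):

  H_0: rank C_0 − rank ∂_1 = 7 − 6 = 1, and the invariant factors of ∂_1 are all 1, so H_0 ≅ Z.
  H_1: rank ker ∂_1 − rank ∂_2 = (9 − 6) − 0 = 3, and there is no ∂_2, so H_1 ≅ Z^3.

H_0 ≅ Z,  H_1 ≅ Z^3.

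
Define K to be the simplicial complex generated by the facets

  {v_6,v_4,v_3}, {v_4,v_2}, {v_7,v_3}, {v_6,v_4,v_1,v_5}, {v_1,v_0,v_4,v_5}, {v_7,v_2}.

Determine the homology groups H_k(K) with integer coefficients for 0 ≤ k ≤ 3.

Fix the vertex order v_0 < v_1 < v_2 < v_3 < v_4 < v_5 < v_6 < v_7 and write every simplex with vertices in increasing order. Then dim K = 3 and the simplices of K are:

  0-simplices (8): [v_0], [v_1], [v_2], [v_3], [v_4], [v_5], [v_6], [v_7]
  1-simplices (14): [v_0,v_1], [v_0,v_4], [v_0,v_5], [v_1,v_4], [v_1,v_5], [v_1,v_6], [v_2,v_4], [v_2,v_7], [v_3,v_4], [v_3,v_6], [v_3,v_7], [v_4,v_5], [v_4,v_6], [v_5,v_6]
  2-simplices (8): [v_0,v_1,v_4], [v_0,v_1,v_5], [v_0,v_4,v_5], [v_1,v_4,v_5], [v_1,v_4,v_6], [v_1,v_5,v_6], [v_3,v_4,v_6], [v_4,v_5,v_6]
  3-simplices (2): [v_0,v_1,v_4,v_5], [v_1,v_4,v_5,v_6]

so the chain groups are C_0 ≅ Z^8, C_1 ≅ Z^14, C_2 ≅ Z^8, C_3 ≅ Z^2.

The boundary map ∂_1: C_1 → C_0 is given by ∂[p,q] = [q] − [p]. For instance
  ∂[v_0,v_1] = [v_1] − [v_0].
This gives a 8×14 integer matrix of rank 7; reducing to Smith normal form yields diagonal entries (1,1,1,1,1,1,1).

The boundary map ∂_2: C_2 → C_1 sends each 2-simplex [p,q,r] to [q,r] − [p,r] + [p,q]. For instance
  ∂[v_0,v_4,v_5] = [v_4,v_5] − [v_0,v_5] + [v_0,v_4],
  ∂[v_4,v_5,v_6] = [v_5,v_6] − [v_4,v_6] + [v_4,v_5].
The 14×8 boundary matrix has rank 6 and Smith normal form diag(1,1,1,1,1,1).

Boundary ∂_3: C_3 → C_2 sends each 3-simplex σ to the alternating sum Σ_i (−1)^i (σ with its i-th vertex removed). For instance
  ∂[v_0,v_1,v_4,v_5] = [v_1,v_4,v_5] − [v_0,v_4,v_5] + [v_0,v_1,v_5] − [v_0,v_1,v_4],
  ∂[v_1,v_4,v_5,v_6] = [v_4,v_5,v_6] − [v_1,v_5,v_6] + [v_1,v_4,v_6] − [v_1,v_4,v_5].
As a 8×2 matrix over Z this has rank 2, with invariant factors (1,1).

Computing H_k = (kernel of ∂_k) / (image of ∂_{k+1}):

  H_0: rank C_0 − rank ∂_1 = 8 − 7 = 1, and the invariant factors of ∂_1 are all 1, so H_0 = Z.
  H_1: rank ker ∂_1 − rank ∂_2 = (14 − 7) − 6 = 1, and the invariant factors of ∂_2 are all 1, so H_1 = Z.
  H_2: rank ker ∂_2 − rank ∂_3 = (8 − 6) − 2 = 0, and the invariant factors of ∂_3 are all 1, so H_2 = 0.
  H_3: rank ker ∂_3 − rank ∂_4 = (2 − 2) − 0 = 0, and there is no ∂_4, so H_3 = 0.

H_0 = Z,  H_1 = Z,  H_2 = 0,  H_3 = 0.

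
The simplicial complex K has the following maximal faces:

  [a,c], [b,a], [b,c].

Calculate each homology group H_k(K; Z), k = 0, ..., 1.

Fix the vertex order a < b < c and write every simplex with vertices in increasing order. Then dim K = 1 and the simplices of K are:

  0-simplices (3): a, b, c
  1-simplices (3): ab, ac, bc

giving chain groups C_0 ≅ Z^3, C_1 ≅ Z^3.

∂_1: C_1 → C_0 sends each edge [p,q] (with p < q) to q − p. For instance
  ∂ac = c − a.
The 3×3 boundary matrix has rank 2 and Smith normal form diag(1,1).

From H_k ≅ ker(∂_k) / im(∂_{k+1}) we obtain:

  H_0: rank C_0 − rank ∂_1 = 3 − 2 = 1, and the invariant factors of ∂_1 are all 1, so H_0 ≅ Z.
  H_1: rank ker ∂_1 − rank ∂_2 = (3 − 2) − 0 = 1, and there is no ∂_2, so H_1 ≅ Z.

As a check, the Euler characteristic is 3 − 3 = 0, which agrees with 1 − 1 = 0.

H_0 ≅ Z,  H_1 ≅ Z.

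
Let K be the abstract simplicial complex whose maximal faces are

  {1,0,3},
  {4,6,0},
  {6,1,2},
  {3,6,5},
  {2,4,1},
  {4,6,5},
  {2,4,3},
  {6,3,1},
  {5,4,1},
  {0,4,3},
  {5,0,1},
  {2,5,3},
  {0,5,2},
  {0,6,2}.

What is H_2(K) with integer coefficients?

H_2 ≅ Z.

Fix the vertex order 0 < 1 < 2 < 3 < 4 < 5 < 6 and write every simplex with vertices in increasing order. Then dim K = 2 and the simplices of K are:

  0-simplices (7): [0], [1], [2], [3], [4], [5], [6]
  1-simplices (21): [0,1], [0,2], [0,3], [0,4], [0,5], [0,6], [1,2], [1,3], [1,4], [1,5], [1,6], [2,3], [2,4], [2,5], [2,6], [3,4], [3,5], [3,6], [4,5], [4,6], [5,6]
  2-simplices (14): [0,1,3], [0,1,5], [0,2,5], [0,2,6], [0,3,4], [0,4,6], [1,2,4], [1,2,6], [1,3,6], [1,4,5], [2,3,4], [2,3,5], [3,5,6], [4,5,6]

giving chain groups C_0 ≅ Z^7, C_1 ≅ Z^21, C_2 ≅ Z^14.

The boundary map ∂_1: C_1 → C_0 is given by ∂[p,q] = [q] − [p]. For instance
  ∂[1,5] = [5] − [1].
As a 7×21 matrix over Z this has rank 6, with invariant factors (1,1,1,1,1,1).

The boundary map ∂_2: C_2 → C_1 sends each 2-simplex [p,q,r] to [q,r] − [p,r] + [p,q]. For instance
  ∂[0,3,4] = [3,4] − [0,4] + [0,3],
  ∂[0,1,3] = [1,3] − [0,3] + [0,1].
The 21×14 boundary matrix has rank 13 and Smith normal form diag(1,1,1,1,1,1,1,1,1,1,1,1,1).

Now H_k = ker ∂_k / im ∂_{k+1}, so:

  H_2: rank ker ∂_2 − rank ∂_3 = (14 − 13) − 0 = 1, and there is no ∂_3, so H_2 ≅ Z.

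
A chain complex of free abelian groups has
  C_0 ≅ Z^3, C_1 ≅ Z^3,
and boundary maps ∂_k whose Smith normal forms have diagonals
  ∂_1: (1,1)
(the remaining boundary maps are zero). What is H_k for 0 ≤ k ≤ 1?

H_0 = Z,  H_1 = Z.

H_0: b_0 = 3 − 0 − 2 = 1; torsion from ∂_1 factors > 1: none. So H_0 = Z.
H_1: b_1 = 3 − 2 − 0 = 1; torsion from ∂_2 factors > 1: none. So H_1 = Z.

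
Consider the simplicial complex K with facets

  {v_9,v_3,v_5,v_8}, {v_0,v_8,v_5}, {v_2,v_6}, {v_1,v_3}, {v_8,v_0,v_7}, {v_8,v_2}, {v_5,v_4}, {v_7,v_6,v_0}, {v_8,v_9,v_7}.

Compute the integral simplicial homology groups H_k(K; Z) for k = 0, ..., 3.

H_0 = Z,  H_1 = Z,  H_2 = 0,  H_3 = 0.

We work with the vertex ordering v_0 < v_1 < v_2 < v_3 < v_4 < v_5 < v_6 < v_7 < v_8 < v_9. The simplices of K, each written with vertices in increasing order, are:

  0-simplices (10): [v_0], [v_1], [v_2], [v_3], [v_4], [v_5], [v_6], [v_7], [v_8], [v_9]
  1-simplices (17): (17 of them)
  2-simplices (8): [v_0,v_5,v_8], [v_0,v_6,v_7], [v_0,v_7,v_8], [v_3,v_5,v_8], [v_3,v_5,v_9], [v_3,v_8,v_9], [v_5,v_8,v_9], [v_7,v_8,v_9]
  3-simplices (1): [v_3,v_5,v_8,v_9]

giving chain groups C_0 ≅ Z^10, C_1 ≅ Z^17, C_2 ≅ Z^8, C_3 ≅ Z^1.

The boundary map ∂_1: C_1 → C_0 maps an edge to its endpoints' difference, ∂[p,q] = q − p. For instance
  ∂[v_3,v_8] = [v_8] − [v_3].
The 10×17 boundary matrix has rank 9 and Smith normal form diag(1,1,1,1,1,1,1,1,1).

Boundary ∂_2: C_2 → C_1 maps a triangle to the signed sum of its edges. For instance
  ∂[v_0,v_7,v_8] = [v_7,v_8] − [v_0,v_8] + [v_0,v_7],
  ∂[v_7,v_8,v_9] = [v_8,v_9] − [v_7,v_9] + [v_7,v_8].
As a 17×8 matrix over Z this has rank 7, with invariant factors (1,1,1,1,1,1,1).

∂_3: C_3 → C_2 sends each 3-simplex σ to the alternating sum Σ_i (−1)^i (σ with its i-th vertex removed). For instance
  ∂[v_3,v_5,v_8,v_9] = [v_5,v_8,v_9] − [v_3,v_8,v_9] + [v_3,v_5,v_9] − [v_3,v_5,v_8].
The 8×1 boundary matrix has rank 1 and Smith normal form diag(1).

From H_k ≅ ker(∂_k) / im(∂_{k+1}) we obtain:

  H_0: rank C_0 − rank ∂_1 = 10 − 9 = 1, and the invariant factors of ∂_1 are all 1, so H_0 ≅ Z.
  H_1: rank ker ∂_1 − rank ∂_2 = (17 − 9) − 7 = 1, and the invariant factors of ∂_2 are all 1, so H_1 ≅ Z.
  H_2: rank ker ∂_2 − rank ∂_3 = (8 − 7) − 1 = 0, and the invariant factors of ∂_3 are all 1, so H_2 ≅ 0.
  H_3: rank ker ∂_3 − rank ∂_4 = (1 − 1) − 0 = 0, and there is no ∂_4, so H_3 ≅ 0.

As a check, the Euler characteristic is 10 − 17 + 8 − 1 = 0, which agrees with 1 − 1 + 0 − 0 = 0.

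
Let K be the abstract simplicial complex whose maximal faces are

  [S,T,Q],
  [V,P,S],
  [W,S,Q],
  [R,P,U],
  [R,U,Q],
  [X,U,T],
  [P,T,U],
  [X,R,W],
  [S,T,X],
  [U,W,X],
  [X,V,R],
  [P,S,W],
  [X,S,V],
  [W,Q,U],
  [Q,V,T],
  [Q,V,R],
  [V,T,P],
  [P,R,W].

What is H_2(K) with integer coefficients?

Order the vertices as P < Q < R < S < T < U < V < W < X. Listing each simplex with vertices in this order, K has dimension 2 with simplices:

  0-simplices (9): P, Q, R, S, T, U, V, W, X
  1-simplices (27): PR, PS, PT, PU, PV, PW, QR, QS, QT, QU, QV, QW, RU, RV, RW, RX, ST, SV, SW, SX, TU, TV, TX, UW, UX, VX, WX
  2-simplices (18): PRU, PRW, PSV, PSW, PTU, PTV, QRU, QRV, QST, QSW, QTV, QUW, RVX, RWX, STX, SVX, TUX, UWX

giving chain groups C_0 ≅ Z^9, C_1 ≅ Z^27, C_2 ≅ Z^18.

The boundary map ∂_1: C_1 → C_0 sends each edge [p,q] (with p < q) to q − p.
This gives a 9×27 integer matrix of rank 8; reducing to Smith normal form yields diagonal entries (1,1,1,1,1,1,1,1).

Boundary ∂_2: C_2 → C_1 acts by ∂[p,q,r] = [q,r] − [p,r] + [p,q]. For instance
  ∂RWX = WX − RX + RW,
  ∂STX = TX − SX + ST.
This gives a 27×18 integer matrix of rank 18; reducing to Smith normal form yields diagonal entries (1,1,1,1,1,1,1,1,1,1,1,1,1,1,1,1,1,2).

From H_k ≅ ker(∂_k) / im(∂_{k+1}) we obtain:

  H_2: rank ker ∂_2 − rank ∂_3 = (18 − 18) − 0 = 0, and there is no ∂_3, so H_2 = 0.

(K is a triangulation of the Klein bottle.)

H_2 = 0.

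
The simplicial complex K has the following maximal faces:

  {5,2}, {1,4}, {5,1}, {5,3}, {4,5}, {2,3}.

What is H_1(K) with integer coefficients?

H_1 ≅ Z^2.

Order the vertices as 1 < 2 < 3 < 4 < 5. Listing each simplex with vertices in this order, K has dimension 1 with simplices:

  0-simplices (5): [1], [2], [3], [4], [5]
  1-simplices (6): [1,4], [1,5], [2,3], [2,5], [3,5], [4,5]

so the chain groups are C_0 ≅ Z^5, C_1 ≅ Z^6.

Boundary ∂_1: C_1 → C_0 sends each edge [p,q] (with p < q) to q − p.
As a 5×6 matrix over Z this has rank 4, with invariant factors (1,1,1,1).

From H_k ≅ ker(∂_k) / im(∂_{k+1}) we obtain:

  H_1: rank ker ∂_1 − rank ∂_2 = (6 − 4) − 0 = 2, and there is no ∂_2, so H_1 ≅ Z^2.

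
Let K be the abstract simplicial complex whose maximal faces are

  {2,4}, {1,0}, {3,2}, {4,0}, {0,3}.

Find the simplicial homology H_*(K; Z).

H_0 ≅ Z,  H_1 ≅ Z.

Fix the vertex order 0 < 1 < 2 < 3 < 4 and write every simplex with vertices in increasing order. Then dim K = 1 and the simplices of K are:

  0-simplices (5): [0], [1], [2], [3], [4]
  1-simplices (5): [0,1], [0,3], [0,4], [2,3], [2,4]

Hence C_0 ≅ Z^5, C_1 ≅ Z^5.

∂_1: C_1 → C_0 maps an edge to its endpoints' difference, ∂[p,q] = q − p. For instance
  ∂[0,4] = [4] − [0].
The 5×5 boundary matrix has rank 4 and Smith normal form diag(1,1,1,1).

Computing H_k = (kernel of ∂_k) / (image of ∂_{k+1}):

  H_0: rank C_0 − rank ∂_1 = 5 − 4 = 1, and the invariant factors of ∂_1 are all 1, so H_0 ≅ Z.
  H_1: rank ker ∂_1 − rank ∂_2 = (5 − 4) − 0 = 1, and there is no ∂_2, so H_1 ≅ Z.

As a check, the Euler characteristic is 5 − 5 = 0, which agrees with 1 − 1 = 0.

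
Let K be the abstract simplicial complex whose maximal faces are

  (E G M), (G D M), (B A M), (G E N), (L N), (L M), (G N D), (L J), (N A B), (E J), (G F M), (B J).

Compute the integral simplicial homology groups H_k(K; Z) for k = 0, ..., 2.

Order the vertices as A < B < D < E < F < G < J < L < M < N. Listing each simplex with vertices in this order, K has dimension 2 with simplices:

  0-simplices (10): A, B, D, E, F, G, J, L, M, N
  1-simplices (20): AB, AM, AN, BJ, BM, BN, DG, DM, DN, EG, EJ, EM, EN, FG, FM, GM, GN, JL, LM, LN
  2-simplices (7): ABM, ABN, DGM, DGN, EGM, EGN, FGM

so the chain groups are C_0 ≅ Z^10, C_1 ≅ Z^20, C_2 ≅ Z^7.

Boundary ∂_1: C_1 → C_0 maps an edge to its endpoints' difference, ∂[p,q] = q − p. For instance
  ∂AB = B − A.
The resulting 10×20 matrix has rank 9, and its Smith normal form has invariant factors (1,1,1,1,1,1,1,1,1).

Boundary ∂_2: C_2 → C_1 maps a triangle to the signed sum of its edges. For instance
  ∂EGM = GM − EM + EG,
  ∂DGN = GN − DN + DG.
This gives a 20×7 integer matrix of rank 7; reducing to Smith normal form yields diagonal entries (1,1,1,1,1,1,1).

From H_k ≅ ker(∂_k) / im(∂_{k+1}) we obtain:

  H_0: rank C_0 − rank ∂_1 = 10 − 9 = 1, and the invariant factors of ∂_1 are all 1, so H_0 ≅ Z.
  H_1: rank ker ∂_1 − rank ∂_2 = (20 − 9) − 7 = 4, and the invariant factors of ∂_2 are all 1, so H_1 ≅ Z^4.
  H_2: rank ker ∂_2 − rank ∂_3 = (7 − 7) − 0 = 0, and there is no ∂_3, so H_2 ≅ 0.

As a check, the Euler characteristic is 10 − 20 + 7 = -3, which agrees with 1 − 4 + 0 = -3.

H_0 ≅ Z,  H_1 ≅ Z^4,  H_2 = 0.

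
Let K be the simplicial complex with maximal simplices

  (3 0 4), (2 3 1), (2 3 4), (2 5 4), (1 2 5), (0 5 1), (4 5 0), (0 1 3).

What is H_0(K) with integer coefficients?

H_0 = Z.

We work with the vertex ordering 0 < 1 < 2 < 3 < 4 < 5. The simplices of K, each written with vertices in increasing order, are:

  0-simplices (6): [0], [1], [2], [3], [4], [5]
  1-simplices (12): [0,1], [0,3], [0,4], [0,5], [1,2], [1,3], [1,5], [2,3], [2,4], [2,5], [3,4], [4,5]
  2-simplices (8): [0,1,3], [0,1,5], [0,3,4], [0,4,5], [1,2,3], [1,2,5], [2,3,4], [2,4,5]

so the chain groups are C_0 ≅ Z^6, C_1 ≅ Z^12, C_2 ≅ Z^8.

∂_1: C_1 → C_0 is given by ∂[p,q] = [q] − [p].
This gives a 6×12 integer matrix of rank 5; reducing to Smith normal form yields diagonal entries (1,1,1,1,1).

∂_2: C_2 → C_1 maps a triangle to the signed sum of its edges. For instance
  ∂[0,1,5] = [1,5] − [0,5] + [0,1],
  ∂[0,1,3] = [1,3] − [0,3] + [0,1].
This gives a 12×8 integer matrix of rank 7; reducing to Smith normal form yields diagonal entries (1,1,1,1,1,1,1).

Reading off H_k = ker ∂_k / im ∂_{k+1}:

  H_0: rank C_0 − rank ∂_1 = 6 − 5 = 1, and the invariant factors of ∂_1 are all 1, so H_0 = Z.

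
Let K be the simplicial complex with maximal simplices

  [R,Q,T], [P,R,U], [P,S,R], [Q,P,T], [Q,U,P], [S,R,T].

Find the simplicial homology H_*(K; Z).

H_0 = Z,  H_1 = Z,  H_2 = 0.

Take the total order P < Q < R < S < T < U on the vertex set. Then K (dimension 2) consists of the simplices:

  0-simplices (6): P, Q, R, S, T, U
  1-simplices (12): PQ, PR, PS, PT, PU, QR, QT, QU, RS, RT, RU, ST
  2-simplices (6): PQT, PQU, PRS, PRU, QRT, RST

Hence C_0 ≅ Z^6, C_1 ≅ Z^12, C_2 ≅ Z^6.

Boundary ∂_1: C_1 → C_0 sends each edge [p,q] (with p < q) to q − p. For instance
  ∂QU = U − Q.
The resulting 6×12 matrix has rank 5, and its Smith normal form has invariant factors (1,1,1,1,1).

The boundary map ∂_2: C_2 → C_1 acts by ∂[p,q,r] = [q,r] − [p,r] + [p,q]. For instance
  ∂RST = ST − RT + RS,
  ∂PRU = RU − PU + PR.
The 12×6 boundary matrix has rank 6 and Smith normal form diag(1,1,1,1,1,1).

Reading off H_k = ker ∂_k / im ∂_{k+1}:

  H_0: rank C_0 − rank ∂_1 = 6 − 5 = 1, and the invariant factors of ∂_1 are all 1, so H_0 = Z.
  H_1: rank ker ∂_1 − rank ∂_2 = (12 − 5) − 6 = 1, and the invariant factors of ∂_2 are all 1, so H_1 = Z.
  H_2: rank ker ∂_2 − rank ∂_3 = (6 − 6) − 0 = 0, and there is no ∂_3, so H_2 = 0.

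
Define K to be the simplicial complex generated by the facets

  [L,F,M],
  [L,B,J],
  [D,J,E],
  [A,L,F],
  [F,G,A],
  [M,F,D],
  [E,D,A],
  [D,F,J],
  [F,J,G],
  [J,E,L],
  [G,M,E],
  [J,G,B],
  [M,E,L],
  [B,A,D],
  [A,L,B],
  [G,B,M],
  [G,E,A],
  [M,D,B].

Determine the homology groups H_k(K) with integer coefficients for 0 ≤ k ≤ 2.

H_0 = Z,  H_1 = Z^2,  H_2 = Z.

K has 9 vertices, 27 edges, 18 triangles.
rank ∂_0 = 0, rank ∂_1 = 8 ⇒ b_0 = 9 − 0 − 8 = 1; all invariant factors of ∂_1 are 1 so no torsion. So H_0 = Z.
rank ∂_1 = 8, rank ∂_2 = 17 ⇒ b_1 = 27 − 8 − 17 = 2; all invariant factors of ∂_2 are 1 so no torsion. So H_1 = Z^2.
rank ∂_2 = 17, rank ∂_3 = 0 ⇒ b_2 = 18 − 17 − 0 = 1. So H_2 = Z.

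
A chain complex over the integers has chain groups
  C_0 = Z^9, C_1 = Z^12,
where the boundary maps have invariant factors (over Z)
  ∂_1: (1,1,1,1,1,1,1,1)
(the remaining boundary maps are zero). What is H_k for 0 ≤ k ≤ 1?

H_0: b_0 = 9 − 0 − 8 = 1; torsion from ∂_1 factors > 1: none. So H_0 = Z.
H_1: b_1 = 12 − 8 − 0 = 4; torsion from ∂_2 factors > 1: none. So H_1 = Z^4.

H_0 = Z,  H_1 = Z^4.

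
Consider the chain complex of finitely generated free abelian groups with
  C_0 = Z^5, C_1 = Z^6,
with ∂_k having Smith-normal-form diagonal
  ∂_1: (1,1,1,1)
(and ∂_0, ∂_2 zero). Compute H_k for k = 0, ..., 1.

H_0 ≅ Z,  H_1 ≅ Z^2.

H_0: b_0 = 5 − 0 − 4 = 1; torsion from ∂_1 factors > 1: none. So H_0 ≅ Z.
H_1: b_1 = 6 − 4 − 0 = 2; torsion from ∂_2 factors > 1: none. So H_1 ≅ Z^2.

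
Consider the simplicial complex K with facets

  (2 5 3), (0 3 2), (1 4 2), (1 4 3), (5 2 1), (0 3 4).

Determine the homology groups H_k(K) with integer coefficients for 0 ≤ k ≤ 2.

H_0 = Z,  H_1 = Z,  H_2 = 0.

Fix the vertex order 0 < 1 < 2 < 3 < 4 < 5 and write every simplex with vertices in increasing order. Then dim K = 2 and the simplices of K are:

  0-simplices (6): [0], [1], [2], [3], [4], [5]
  1-simplices (12): [0,2], [0,3], [0,4], [1,2], [1,3], [1,4], [1,5], [2,3], [2,4], [2,5], [3,4], [3,5]
  2-simplices (6): [0,2,3], [0,3,4], [1,2,4], [1,2,5], [1,3,4], [2,3,5]

so the chain groups are C_0 ≅ Z^6, C_1 ≅ Z^12, C_2 ≅ Z^6.

∂_1: C_1 → C_0 sends each edge [p,q] (with p < q) to q − p. For instance
  ∂[2,4] = [4] − [2].
As a 6×12 matrix over Z this has rank 5, with invariant factors (1,1,1,1,1).

∂_2: C_2 → C_1 acts by ∂[p,q,r] = [q,r] − [p,r] + [p,q]. For instance
  ∂[1,2,5] = [2,5] − [1,5] + [1,2],
  ∂[2,3,5] = [3,5] − [2,5] + [2,3].
This gives a 12×6 integer matrix of rank 6; reducing to Smith normal form yields diagonal entries (1,1,1,1,1,1).

Reading off H_k = ker ∂_k / im ∂_{k+1}:

  H_0: rank C_0 − rank ∂_1 = 6 − 5 = 1, and the invariant factors of ∂_1 are all 1, so H_0 = Z.
  H_1: rank ker ∂_1 − rank ∂_2 = (12 − 5) − 6 = 1, and the invariant factors of ∂_2 are all 1, so H_1 = Z.
  H_2: rank ker ∂_2 − rank ∂_3 = (6 − 6) − 0 = 0, and there is no ∂_3, so H_2 = 0.

(K is a triangulation of the cylinder S^1 x I.)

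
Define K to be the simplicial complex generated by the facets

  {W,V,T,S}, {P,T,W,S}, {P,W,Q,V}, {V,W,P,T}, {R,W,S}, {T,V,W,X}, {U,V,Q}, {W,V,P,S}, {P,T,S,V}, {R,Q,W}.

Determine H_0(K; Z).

Take the total order P < Q < R < S < T < U < V < W < X on the vertex set. Then K (dimension 3) consists of the simplices:

  0-simplices (9): P, Q, R, S, T, U, V, W, X
  1-simplices (21): PQ, PS, PT, PV, PW, QR, QU, QV, QW, RS, RW, ST, SV, SW, TV, TW, TX, UV, VW, VX, WX
  2-simplices (19): PQV, PQW, PST, PSV, PSW, PTV, PTW, PVW, QRW, QUV, QVW, RSW, STV, STW, SVW, TVW, TVX, TWX, VWX
  3-simplices (7): PQVW, PSTV, PSTW, PSVW, PTVW, STVW, TVWX

so the chain groups are C_0 ≅ Z^9, C_1 ≅ Z^21, C_2 ≅ Z^19, C_3 ≅ Z^7.

Boundary ∂_1: C_1 → C_0 maps an edge to its endpoints' difference, ∂[p,q] = q − p.
This gives a 9×21 integer matrix of rank 8; reducing to Smith normal form yields diagonal entries (1,1,1,1,1,1,1,1).

Boundary ∂_2: C_2 → C_1 sends each 2-simplex [p,q,r] to [q,r] − [p,r] + [p,q]. For instance
  ∂RSW = SW − RW + RS,
  ∂TWX = WX − TX + TW.
This gives a 21×19 integer matrix of rank 13; reducing to Smith normal form yields diagonal entries (1,1,1,1,1,1,1,1,1,1,1,1,1).

∂_3: C_3 → C_2 sends each 3-simplex σ to the alternating sum Σ_i (−1)^i (σ with its i-th vertex removed). For instance
  ∂PSTW = STW − PTW + PSW − PST,
  ∂PSTV = STV − PTV + PSV − PST.
The resulting 19×7 matrix has rank 6, and its Smith normal form has invariant factors (1,1,1,1,1,1).

Computing H_k = (kernel of ∂_k) / (image of ∂_{k+1}):

  H_0: rank C_0 − rank ∂_1 = 9 − 8 = 1, and the invariant factors of ∂_1 are all 1, so H_0 ≅ Z.

H_0 ≅ Z.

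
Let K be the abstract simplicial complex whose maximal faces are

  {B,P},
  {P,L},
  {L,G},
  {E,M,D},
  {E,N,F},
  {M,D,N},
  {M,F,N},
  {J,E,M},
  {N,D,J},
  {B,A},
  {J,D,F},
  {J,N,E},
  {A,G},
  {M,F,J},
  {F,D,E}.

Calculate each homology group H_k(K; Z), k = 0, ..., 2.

We work with the vertex ordering A < B < D < E < F < G < J < L < M < N < P. The simplices of K, each written with vertices in increasing order, are:

  0-simplices (11): A, B, D, E, F, G, J, L, M, N, P
  1-simplices (20): AB, AG, BP, DE, DF, DJ, DM, DN, EF, EJ, EM, EN, FJ, FM, FN, GL, JM, JN, LP, MN
  2-simplices (10): DEF, DEM, DFJ, DJN, DMN, EFN, EJM, EJN, FJM, FMN

Hence C_0 ≅ Z^11, C_1 ≅ Z^20, C_2 ≅ Z^10.

The boundary map ∂_1: C_1 → C_0 sends each edge [p,q] (with p < q) to q − p.
The 11×20 boundary matrix has rank 9 and Smith normal form diag(1,1,1,1,1,1,1,1,1).

∂_2: C_2 → C_1 acts by ∂[p,q,r] = [q,r] − [p,r] + [p,q]. For instance
  ∂DEF = EF − DF + DE,
  ∂DMN = MN − DN + DM.
The resulting 20×10 matrix has rank 10, and its Smith normal form has invariant factors (1,1,1,1,1,1,1,1,1,2).

Reading off H_k = ker ∂_k / im ∂_{k+1}:

  H_0: rank C_0 − rank ∂_1 = 11 − 9 = 2, and the invariant factors of ∂_1 are all 1, so H_0 ≅ Z^2.
  H_1: rank ker ∂_1 − rank ∂_2 = (20 − 9) − 10 = 1, and ∂_2 has invariant factor 2 > 1, so H_1 ≅ Z ⊕ Z/2Z.
  H_2: rank ker ∂_2 − rank ∂_3 = (10 − 10) − 0 = 0, and there is no ∂_3, so H_2 ≅ 0.

(K is a triangulation of the disjoint union of the circle S^1 and the real projective plane RP^2.)

H_0 = Z^2,  H_1 = Z ⊕ Z/2Z,  H_2 = 0.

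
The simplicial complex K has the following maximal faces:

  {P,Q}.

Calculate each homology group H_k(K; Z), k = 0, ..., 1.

K has 2 vertices, 1 edge.
rank ∂_0 = 0, rank ∂_1 = 1 ⇒ b_0 = 2 − 0 − 1 = 1; all invariant factors of ∂_1 are 1 so no torsion. So H_0 = Z.
rank ∂_1 = 1, rank ∂_2 = 0 ⇒ b_1 = 1 − 1 − 0 = 0. So H_1 = 0.

H_0 ≅ Z,  H_1 = 0.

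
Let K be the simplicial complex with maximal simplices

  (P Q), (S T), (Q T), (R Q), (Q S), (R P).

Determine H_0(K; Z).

H_0 ≅ Z.

We work with the vertex ordering P < Q < R < S < T. The simplices of K, each written with vertices in increasing order, are:

  0-simplices (5): P, Q, R, S, T
  1-simplices (6): PQ, PR, QR, QS, QT, ST

Hence C_0 ≅ Z^5, C_1 ≅ Z^6.

∂_1: C_1 → C_0 is given by ∂[p,q] = [q] − [p]. For instance
  ∂PR = R − P.
This gives a 5×6 integer matrix of rank 4; reducing to Smith normal form yields diagonal entries (1,1,1,1).

Reading off H_k = ker ∂_k / im ∂_{k+1}:

  H_0: rank C_0 − rank ∂_1 = 5 − 4 = 1, and the invariant factors of ∂_1 are all 1, so H_0 ≅ Z.

(K is a triangulation of a wedge of 2 circles.)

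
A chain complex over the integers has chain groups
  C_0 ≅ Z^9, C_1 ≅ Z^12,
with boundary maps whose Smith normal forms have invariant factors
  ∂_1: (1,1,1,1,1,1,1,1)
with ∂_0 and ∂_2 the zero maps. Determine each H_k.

H_0: b_0 = 9 − 0 − 8 = 1; torsion from ∂_1 factors > 1: none. So H_0 ≅ Z.
H_1: b_1 = 12 − 8 − 0 = 4; torsion from ∂_2 factors > 1: none. So H_1 ≅ Z^4.

H_0 ≅ Z,  H_1 ≅ Z^4.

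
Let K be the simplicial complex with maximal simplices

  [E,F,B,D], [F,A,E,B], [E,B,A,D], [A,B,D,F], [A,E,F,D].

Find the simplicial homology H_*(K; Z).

Fix the vertex order A < B < D < E < F and write every simplex with vertices in increasing order. Then dim K = 3 and the simplices of K are:

  0-simplices (5): A, B, D, E, F
  1-simplices (10): AB, AD, AE, AF, BD, BE, BF, DE, DF, EF
  2-simplices (10): ABD, ABE, ABF, ADE, ADF, AEF, BDE, BDF, BEF, DEF
  3-simplices (5): ABDE, ABDF, ABEF, ADEF, BDEF

Hence C_0 ≅ Z^5, C_1 ≅ Z^10, C_2 ≅ Z^10, C_3 ≅ Z^5.

Boundary ∂_1: C_1 → C_0 maps an edge to its endpoints' difference, ∂[p,q] = q − p. For instance
  ∂EF = F − E.
As a 5×10 matrix over Z this has rank 4, with invariant factors (1,1,1,1).

The boundary map ∂_2: C_2 → C_1 maps a triangle to the signed sum of its edges. For instance
  ∂ABF = BF − AF + AB,
  ∂AEF = EF − AF + AE.
This gives a 10×10 integer matrix of rank 6; reducing to Smith normal form yields diagonal entries (1,1,1,1,1,1).

∂_3: C_3 → C_2 sends each 3-simplex σ to the alternating sum Σ_i (−1)^i (σ with its i-th vertex removed). For instance
  ∂ABEF = BEF − AEF + ABF − ABE,
  ∂BDEF = DEF − BEF + BDF − BDE.
This gives a 10×5 integer matrix of rank 4; reducing to Smith normal form yields diagonal entries (1,1,1,1).

Computing H_k = (kernel of ∂_k) / (image of ∂_{k+1}):

  H_0: rank C_0 − rank ∂_1 = 5 − 4 = 1, and the invariant factors of ∂_1 are all 1, so H_0 ≅ Z.
  H_1: rank ker ∂_1 − rank ∂_2 = (10 − 4) − 6 = 0, and the invariant factors of ∂_2 are all 1, so H_1 ≅ 0.
  H_2: rank ker ∂_2 − rank ∂_3 = (10 − 6) − 4 = 0, and the invariant factors of ∂_3 are all 1, so H_2 ≅ 0.
  H_3: rank ker ∂_3 − rank ∂_4 = (5 − 4) − 0 = 1, and there is no ∂_4, so H_3 ≅ Z.

H_0 = Z,  H_1 = 0,  H_2 = 0,  H_3 = Z.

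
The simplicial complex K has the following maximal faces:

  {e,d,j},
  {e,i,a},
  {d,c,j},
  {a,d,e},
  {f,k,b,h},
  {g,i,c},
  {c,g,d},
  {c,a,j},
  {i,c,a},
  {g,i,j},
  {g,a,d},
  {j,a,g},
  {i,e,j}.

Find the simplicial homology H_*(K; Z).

Take the total order a < b < c < d < e < f < g < h < i < j < k on the vertex set. Then K (dimension 3) consists of the simplices:

  0-simplices (11): a, b, c, d, e, f, g, h, i, j, k
  1-simplices (24): ac, ad, ae, ag, ai, aj, bf, bh, bk, cd, cg, ci, cj, de, dg, dj, ei, ej, fh, fk, gi, gj, hk, ij
  2-simplices (16): aci, acj, ade, adg, aei, agj, bfh, bfk, bhk, cdg, cdj, cgi, dej, eij, fhk, gij
  3-simplices (1): bfhk

giving chain groups C_0 ≅ Z^11, C_1 ≅ Z^24, C_2 ≅ Z^16, C_3 ≅ Z^1.

Boundary ∂_1: C_1 → C_0 sends each edge [p,q] (with p < q) to q − p. For instance
  ∂fh = h − f.
This gives a 11×24 integer matrix of rank 9; reducing to Smith normal form yields diagonal entries (1,1,1,1,1,1,1,1,1).

∂_2: C_2 → C_1 maps a triangle to the signed sum of its edges. For instance
  ∂bfh = fh − bh + bf,
  ∂bhk = hk − bk + bh.
This gives a 24×16 integer matrix of rank 15; reducing to Smith normal form yields diagonal entries (1,1,1,1,1,1,1,1,1,1,1,1,1,1,2).

∂_3: C_3 → C_2 sends each 3-simplex σ to the alternating sum Σ_i (−1)^i (σ with its i-th vertex removed). For instance
  ∂bfhk = fhk − bhk + bfk − bfh.
The resulting 16×1 matrix has rank 1, and its Smith normal form has invariant factors (1).

Reading off H_k = ker ∂_k / im ∂_{k+1}:

  H_0: rank C_0 − rank ∂_1 = 11 − 9 = 2, and the invariant factors of ∂_1 are all 1, so H_0 = Z^2.
  H_1: rank ker ∂_1 − rank ∂_2 = (24 − 9) − 15 = 0, and ∂_2 has invariant factor 2 > 1, so H_1 = Z/2.
  H_2: rank ker ∂_2 − rank ∂_3 = (16 − 15) − 1 = 0, and the invariant factors of ∂_3 are all 1, so H_2 = 0.
  H_3: rank ker ∂_3 − rank ∂_4 = (1 − 1) − 0 = 0, and there is no ∂_4, so H_3 = 0.

As a check, the Euler characteristic is 11 − 24 + 16 − 1 = 2, which agrees with 2 − 0 + 0 − 0 = 2.

H_0 ≅ Z^2,  H_1 ≅ Z/2,  H_2 = 0,  H_3 = 0.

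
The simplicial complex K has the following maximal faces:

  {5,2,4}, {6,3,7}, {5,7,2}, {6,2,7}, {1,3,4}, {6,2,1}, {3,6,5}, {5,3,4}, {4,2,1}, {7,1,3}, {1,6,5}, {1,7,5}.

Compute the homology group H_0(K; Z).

H_0 = Z.

Fix the vertex order 1 < 2 < 3 < 4 < 5 < 6 < 7 and write every simplex with vertices in increasing order. Then dim K = 2 and the simplices of K are:

  0-simplices (7): [1], [2], [3], [4], [5], [6], [7]
  1-simplices (18): [1,2], [1,3], [1,4], [1,5], [1,6], [1,7], [2,4], [2,5], [2,6], [2,7], [3,4], [3,5], [3,6], [3,7], [4,5], [5,6], [5,7], [6,7]
  2-simplices (12): [1,2,4], [1,2,6], [1,3,4], [1,3,7], [1,5,6], [1,5,7], [2,4,5], [2,5,7], [2,6,7], [3,4,5], [3,5,6], [3,6,7]

Hence C_0 ≅ Z^7, C_1 ≅ Z^18, C_2 ≅ Z^12.

The boundary map ∂_1: C_1 → C_0 sends each edge [p,q] (with p < q) to q − p. For instance
  ∂[1,2] = [2] − [1].
As a 7×18 matrix over Z this has rank 6, with invariant factors (1,1,1,1,1,1).

The boundary map ∂_2: C_2 → C_1 sends each 2-simplex [p,q,r] to [q,r] − [p,r] + [p,q]. For instance
  ∂[1,3,7] = [3,7] − [1,7] + [1,3],
  ∂[1,2,6] = [2,6] − [1,6] + [1,2].
The 18×12 boundary matrix has rank 12 and Smith normal form diag(1,1,1,1,1,1,1,1,1,1,1,2).

Reading off H_k = ker ∂_k / im ∂_{k+1}:

  H_0: rank C_0 − rank ∂_1 = 7 − 6 = 1, and the invariant factors of ∂_1 are all 1, so H_0 = Z.

(K is a triangulation of the real projective plane RP^2.)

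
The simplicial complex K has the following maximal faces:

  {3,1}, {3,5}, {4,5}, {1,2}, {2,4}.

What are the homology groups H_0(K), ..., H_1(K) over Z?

H_0 ≅ Z,  H_1 ≅ Z.

K has 5 vertices, 5 edges.
rank ∂_0 = 0, rank ∂_1 = 4 ⇒ b_0 = 5 − 0 − 4 = 1; all invariant factors of ∂_1 are 1 so no torsion. So H_0 ≅ Z.
rank ∂_1 = 4, rank ∂_2 = 0 ⇒ b_1 = 5 − 4 − 0 = 1. So H_1 ≅ Z.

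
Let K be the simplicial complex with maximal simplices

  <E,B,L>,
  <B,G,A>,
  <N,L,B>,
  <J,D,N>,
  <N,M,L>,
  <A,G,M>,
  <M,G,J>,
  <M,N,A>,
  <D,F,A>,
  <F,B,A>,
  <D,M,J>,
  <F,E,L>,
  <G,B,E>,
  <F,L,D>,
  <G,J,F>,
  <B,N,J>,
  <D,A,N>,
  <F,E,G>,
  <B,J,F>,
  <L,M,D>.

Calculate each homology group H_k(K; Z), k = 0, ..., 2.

Order the vertices as A < B < D < E < F < G < J < L < M < N. Listing each simplex with vertices in this order, K has dimension 2 with simplices:

  0-simplices (10): A, B, D, E, F, G, J, L, M, N
  1-simplices (30): AB, AD, AF, AG, AM, AN, BE, BF, BG, BJ, BL, BN, DF, DJ, DL, DM, DN, EF, EG, EL, FG, FJ, FL, GJ, GM, JM, JN, LM, LN, MN
  2-simplices (20): ABF, ABG, ADF, ADN, AGM, AMN, BEG, BEL, BFJ, BJN, BLN, DFL, DJM, DJN, DLM, EFG, EFL, FGJ, GJM, LMN

so the chain groups are C_0 ≅ Z^10, C_1 ≅ Z^30, C_2 ≅ Z^20.

The boundary map ∂_1: C_1 → C_0 maps an edge to its endpoints' difference, ∂[p,q] = q − p.
This gives a 10×30 integer matrix of rank 9; reducing to Smith normal form yields diagonal entries (1,1,1,1,1,1,1,1,1).

The boundary map ∂_2: C_2 → C_1 sends each 2-simplex [p,q,r] to [q,r] − [p,r] + [p,q]. For instance
  ∂ADF = DF − AF + AD,
  ∂ABG = BG − AG + AB.
This gives a 30×20 integer matrix of rank 20; reducing to Smith normal form yields diagonal entries (1,1,1,1,1,1,1,1,1,1,1,1,1,1,1,1,1,1,1,2).

From H_k ≅ ker(∂_k) / im(∂_{k+1}) we obtain:

  H_0: rank C_0 − rank ∂_1 = 10 − 9 = 1, and the invariant factors of ∂_1 are all 1, so H_0 = Z.
  H_1: rank ker ∂_1 − rank ∂_2 = (30 − 9) − 20 = 1, and ∂_2 has invariant factor 2 > 1, so H_1 = Z ⊕ Z/2.
  H_2: rank ker ∂_2 − rank ∂_3 = (20 − 20) − 0 = 0, and there is no ∂_3, so H_2 = 0.

(K is a triangulation of the Klein bottle.)

H_0 ≅ Z,  H_1 ≅ Z ⊕ Z/2,  H_2 = 0.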